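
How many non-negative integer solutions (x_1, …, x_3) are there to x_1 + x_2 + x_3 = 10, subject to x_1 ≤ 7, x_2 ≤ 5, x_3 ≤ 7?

By stars and bars, unrestricted non-negative solutions to x_1+…+x_3 = 10 number C(10+2,2) = 66.
Subtract solutions that violate a single cap (substitute x_i' = x_i − (cap_i+1)): x_1 ≥ 8 gives C(4,2) = 6; x_2 ≥ 6 gives C(6,2) = 15; x_3 ≥ 8 gives C(4,2) = 6. Together 27.
No two caps can be exceeded simultaneously, so the pair terms are all 0.
By inclusion–exclusion the count is 66 − 27 + 0 = 39.

39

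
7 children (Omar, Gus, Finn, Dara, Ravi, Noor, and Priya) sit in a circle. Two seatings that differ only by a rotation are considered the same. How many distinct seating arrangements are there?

Seat Omar anywhere (absorbing the rotational symmetry), then permute the other 6: (6)! = 720.

720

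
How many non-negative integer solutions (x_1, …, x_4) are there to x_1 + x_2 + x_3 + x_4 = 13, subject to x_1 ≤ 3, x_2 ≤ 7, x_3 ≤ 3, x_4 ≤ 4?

33

By stars and bars, unrestricted non-negative solutions to x_1+…+x_4 = 13 number C(13+3,3) = 560.
Subtract solutions that violate a single cap (substitute x_i' = x_i − (cap_i+1)): x_1 ≥ 4 gives C(12,3) = 220; x_2 ≥ 8 gives C(8,3) = 56; x_3 ≥ 4 gives C(12,3) = 220; x_4 ≥ 5 gives C(11,3) = 165. Together 661.
Add back pairs where two caps are both exceeded: 4 + 56 + 35 + 4 + 1 + 35 = 135.
Subtract triples: 0 + 0 + 1 + 0 = 1.
By inclusion–exclusion the count is 560 − 661 + 135 − 1 = 33.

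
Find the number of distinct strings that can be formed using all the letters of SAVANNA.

The 7 letters of SAVANNA have repeats: A appearing 3 times and N appearing twice.
The number of distinct arrangements is 7!/(3!·2!) = 5040/12 = 420.

420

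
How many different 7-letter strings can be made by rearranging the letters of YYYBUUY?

YYYBUUY has 7 letters with U appearing twice and Y appearing 4 times.
The number of distinct arrangements is 7!/(4!·2!) = 5040/48 = 105.

105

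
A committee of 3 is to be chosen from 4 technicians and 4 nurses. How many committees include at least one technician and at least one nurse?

48

Unrestricted: C(8,3) = 56 ways to pick any 3 of the 8.
Selections missing a whole group: no technicians → C(4,3) = 4; no nurses → C(4,3) = 4.
Both groups omitted at once is impossible, so 56 − 8 = 48.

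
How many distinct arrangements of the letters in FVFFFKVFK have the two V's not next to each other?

588

Total arrangements of FVFFFKVFK: 9!/(5!·2!·2!) = 756.
Arrangements with the V's together: treat VV as one letter, giving (8)!/(5!·2!) = 168.
Subtracting, 756 − 168 = 588 arrangements keep the V's apart.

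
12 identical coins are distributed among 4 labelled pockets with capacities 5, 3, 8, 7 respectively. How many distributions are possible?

162

Ignoring the caps, the number of non-negative solutions to x_1+…+x_4 = 12 is C(15,3) = 455.
Subtract solutions that violate a single cap (substitute x_i' = x_i − (cap_i+1)): x_1 ≥ 6 gives C(9,3) = 84; x_2 ≥ 4 gives C(11,3) = 165; x_3 ≥ 9 gives C(6,3) = 20; x_4 ≥ 8 gives C(7,3) = 35. Together 304.
Add back pairs where two caps are both exceeded: 10 + 0 + 0 + 0 + 1 + 0 = 11.
By inclusion–exclusion the count is 455 − 304 + 11 = 162.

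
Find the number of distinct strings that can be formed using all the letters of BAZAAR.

120

BAZAAR has 6 letters with A appearing 3 times.
The number of distinct arrangements is 6!/(3!) = 720/6 = 120.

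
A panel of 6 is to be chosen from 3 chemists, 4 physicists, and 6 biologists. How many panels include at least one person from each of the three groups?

With no constraint there are C(13,6) = 1716 possible selections.
Selections missing a whole group: no chemists → C(10,6) = 210; no physicists → C(9,6) = 84; no biologists → C(7,6) = 7.
Add back selections omitting two groups (i.e. drawn from a single group): C(3,6) + C(4,6) + C(6,6) = 1.
By inclusion–exclusion: 1716 − 301 + 1 = 1416.

1416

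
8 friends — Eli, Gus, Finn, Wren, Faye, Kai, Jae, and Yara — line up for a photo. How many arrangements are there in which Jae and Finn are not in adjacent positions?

There are 8! = 40320 arrangements in all. If Jae and Finn are adjacent, merging them into one block gives 2·(7)! = 10080 arrangements.
So 40320 − 10080 = 30240 arrangements keep them apart.

30240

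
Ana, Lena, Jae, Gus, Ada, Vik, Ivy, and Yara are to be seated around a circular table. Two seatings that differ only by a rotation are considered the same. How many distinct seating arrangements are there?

Around a circle, 8 distinct people have 8!/8 = (7)! = 5040 rotationally distinct seatings.

5040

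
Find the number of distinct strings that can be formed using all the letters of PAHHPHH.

105

PAHHPHH has 7 letters with H appearing 4 times and P appearing twice.
So there are 7! / (4!·2!) = 105 distinguishable arrangements.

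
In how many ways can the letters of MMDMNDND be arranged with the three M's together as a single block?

Treat the 3 copies of M as a single block. The multiset to arrange is then {MMM, D, D, D, N, N}, 6 items in all.
That gives (6)!/(3!·2!) = 60 arrangements.

60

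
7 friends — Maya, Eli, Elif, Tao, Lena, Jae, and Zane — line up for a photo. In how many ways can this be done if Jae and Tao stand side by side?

Glue Jae and Tao into one block (2 internal orders), leaving 6 units to arrange in a row.
So the count is 2·(6)! = 1440.

1440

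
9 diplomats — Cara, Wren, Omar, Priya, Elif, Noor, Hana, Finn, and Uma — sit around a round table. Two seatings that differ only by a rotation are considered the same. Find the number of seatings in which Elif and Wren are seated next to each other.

10080

Treat {Elif, Wren} as one unit (2 internal orders) and seat the resulting 8 units around the table: (7)! circular arrangements.
So 2 × (7)! = 2 × 5040 = 10080.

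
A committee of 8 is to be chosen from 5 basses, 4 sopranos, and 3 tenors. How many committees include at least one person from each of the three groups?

485

Total 8-person selections from all 12: C(12,8) = 495.
Selections missing a whole group: no basses → C(7,8) = 0; no sopranos → C(8,8) = 1; no tenors → C(9,8) = 9.
Add back selections omitting two groups (i.e. drawn from a single group): C(5,8) + C(4,8) + C(3,8) = 0.
By inclusion–exclusion: 495 − 10 + 0 = 485.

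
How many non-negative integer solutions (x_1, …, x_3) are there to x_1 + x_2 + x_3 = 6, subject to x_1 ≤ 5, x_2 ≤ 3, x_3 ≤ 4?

By stars and bars, unrestricted non-negative solutions to x_1+…+x_3 = 6 number C(6+2,2) = 28.
Subtract solutions that violate a single cap (substitute x_i' = x_i − (cap_i+1)): x_1 ≥ 6 gives C(2,2) = 1; x_2 ≥ 4 gives C(4,2) = 6; x_3 ≥ 5 gives C(3,2) = 3. Together 10.
No two caps can be exceeded simultaneously, so the pair terms are all 0.
By inclusion–exclusion the count is 28 − 10 + 0 = 18.

18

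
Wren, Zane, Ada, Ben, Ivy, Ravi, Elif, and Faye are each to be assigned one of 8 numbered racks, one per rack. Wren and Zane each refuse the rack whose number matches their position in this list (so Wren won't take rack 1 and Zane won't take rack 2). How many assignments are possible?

30960

Let Aᵢ (for i ∈ {1, 2}) be the placements that put person i in their forbidden rack. Any j of these fix j positions, leaving (8−j)! ways to fill the rest, and there are C(2,j) ways to pick which j.
By inclusion–exclusion, the number of valid placements is Σ_{j=0}^{2} (−1)^j C(2,j)·(8−j)!.
Computing: 40320 − 10080 + 720 = 30960.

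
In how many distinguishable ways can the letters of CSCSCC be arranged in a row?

15

CSCSCC has 6 letters with C appearing 4 times and S appearing twice.
Dividing 6! = 720 by 4!·2! = 48 for the repeated letters gives 15.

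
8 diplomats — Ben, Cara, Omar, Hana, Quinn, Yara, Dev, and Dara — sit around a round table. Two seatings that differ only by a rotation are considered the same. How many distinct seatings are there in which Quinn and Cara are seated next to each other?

Treat {Quinn, Cara} as one unit (2 internal orders) and seat the resulting 7 units around the table: (6)! circular arrangements.
So 2 × (6)! = 2 × 720 = 1440.

1440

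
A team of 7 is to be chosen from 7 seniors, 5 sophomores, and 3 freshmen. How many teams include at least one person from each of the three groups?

Total 7-person selections from all 15: C(15,7) = 6435.
Selections missing a whole group: no seniors → C(8,7) = 8; no sophomores → C(10,7) = 120; no freshmen → C(12,7) = 792.
Add back selections omitting two groups (i.e. drawn from a single group): C(7,7) + C(5,7) + C(3,7) = 1.
By inclusion–exclusion: 6435 − 920 + 1 = 5516.

5516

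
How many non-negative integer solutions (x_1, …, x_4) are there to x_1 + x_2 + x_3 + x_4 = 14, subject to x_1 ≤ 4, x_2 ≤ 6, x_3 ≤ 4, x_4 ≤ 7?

By stars and bars, unrestricted non-negative solutions to x_1+…+x_4 = 14 number C(14+3,3) = 680.
Subtract solutions that violate a single cap (substitute x_i' = x_i − (cap_i+1)): x_1 ≥ 5 gives C(12,3) = 220; x_2 ≥ 7 gives C(10,3) = 120; x_3 ≥ 5 gives C(12,3) = 220; x_4 ≥ 8 gives C(9,3) = 84. Together 644.
Add back pairs where two caps are both exceeded: 10 + 35 + 4 + 10 + 0 + 4 = 63.
By inclusion–exclusion the count is 680 − 644 + 63 = 99.

99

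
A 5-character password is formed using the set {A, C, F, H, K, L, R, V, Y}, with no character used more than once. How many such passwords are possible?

With no repetition, fill the 5 characters in order: 9 choices, then 8, down to 5.
9 × 8 × 7 × 6 × 5 = 15120.

15120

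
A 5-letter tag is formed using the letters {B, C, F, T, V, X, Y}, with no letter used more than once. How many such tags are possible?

With no repetition, fill the 5 letters in order: 7 choices, then 6, down to 3.
7 × 6 × 5 × 4 × 3 = 2520.

2520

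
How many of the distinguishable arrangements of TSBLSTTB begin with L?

210

Fix L in the first position and arrange the remaining 7 letters.
Those 7 letters have B appearing twice, S appearing twice, and T appearing 3 times, giving (7)!/(3!·2!·2!) = 210.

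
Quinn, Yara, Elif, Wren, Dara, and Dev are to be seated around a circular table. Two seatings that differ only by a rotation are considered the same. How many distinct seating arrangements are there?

120

Seat Quinn anywhere (absorbing the rotational symmetry), then permute the other 5: (5)! = 120.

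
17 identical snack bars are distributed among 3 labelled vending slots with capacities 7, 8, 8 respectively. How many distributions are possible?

Ignoring the caps, the number of non-negative solutions to x_1+…+x_3 = 17 is C(19,2) = 171.
Subtract solutions that violate a single cap (substitute x_i' = x_i − (cap_i+1)): x_1 ≥ 8 gives C(11,2) = 55; x_2 ≥ 9 gives C(10,2) = 45; x_3 ≥ 9 gives C(10,2) = 45. Together 145.
Add back pairs where two caps are both exceeded: 1 + 1 + 0 = 2.
By inclusion–exclusion the count is 171 − 145 + 2 = 28.

28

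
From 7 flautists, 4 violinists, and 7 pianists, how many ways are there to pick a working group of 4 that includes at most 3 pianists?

Split by how many pianists are chosen (0 through 3).
Sum: C(7,0)·C(11,4) + C(7,1)·C(11,3) + C(7,2)·C(11,2) + C(7,3)·C(11,1) = 330 + 1155 + 1155 + 385 = 3025.

3025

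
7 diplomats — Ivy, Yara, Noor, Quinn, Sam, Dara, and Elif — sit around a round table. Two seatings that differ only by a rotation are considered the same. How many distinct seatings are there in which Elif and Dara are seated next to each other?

240

Glue Elif and Dara into a block (2 internal orders). Seating 6 units around a circle gives (5)! arrangements.
So 2 × (5)! = 2 × 120 = 240.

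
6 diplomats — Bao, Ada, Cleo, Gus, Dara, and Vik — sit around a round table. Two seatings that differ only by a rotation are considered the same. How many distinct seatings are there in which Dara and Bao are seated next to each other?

Glue Dara and Bao into a block (2 internal orders). Seating 5 units around a circle gives (4)! arrangements.
So 2 × (4)! = 2 × 24 = 48.

48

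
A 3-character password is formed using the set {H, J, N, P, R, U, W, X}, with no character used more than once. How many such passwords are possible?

336

Choose and order 3 of the 8 symbols: the first character has 8 options, the next 7, then 6.
That product is 8 × 7 × 6 = 336.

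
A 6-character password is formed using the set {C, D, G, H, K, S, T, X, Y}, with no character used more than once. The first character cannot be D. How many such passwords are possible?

53760

The first character has 9−1 = 8 choices (anything except D).
The remaining 5 characters are filled from the other 8 symbols without repetition: 8 × 7 × 6 × 5 × 4 = 6720.
Total: 8 × 6720 = 53760.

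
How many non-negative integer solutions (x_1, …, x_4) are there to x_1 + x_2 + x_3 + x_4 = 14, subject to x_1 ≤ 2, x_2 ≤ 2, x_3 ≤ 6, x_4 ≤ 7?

18

Ignoring the caps, the number of non-negative solutions to x_1+…+x_4 = 14 is C(17,3) = 680.
Subtract solutions that violate a single cap (substitute x_i' = x_i − (cap_i+1)): x_1 ≥ 3 gives C(14,3) = 364; x_2 ≥ 3 gives C(14,3) = 364; x_3 ≥ 7 gives C(10,3) = 120; x_4 ≥ 8 gives C(9,3) = 84. Together 932.
Add back pairs where two caps are both exceeded: 165 + 35 + 20 + 35 + 20 + 0 = 275.
Subtract triples: 4 + 1 + 0 + 0 = 5.
By inclusion–exclusion the count is 680 − 932 + 275 − 5 = 18.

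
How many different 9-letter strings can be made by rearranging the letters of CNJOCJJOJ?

3780

Letter multiplicities in CNJOCJJOJ: C×2, J×4, N×1, O×2.
Dividing 9! = 362880 by 4!·2!·2! = 96 for the repeated letters gives 3780.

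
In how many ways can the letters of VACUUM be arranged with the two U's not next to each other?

240

There are 6!/(2!) = 360 arrangements of VACUUM in total.
If the two U's are adjacent, glue them into one block, leaving 5 items to arrange: (5)! = 120 ways.
Hence 360 − 120 = 240.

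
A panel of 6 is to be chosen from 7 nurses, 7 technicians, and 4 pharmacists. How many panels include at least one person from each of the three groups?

Total 6-person selections from all 18: C(18,6) = 18564.
Selections missing a whole group: no nurses → C(11,6) = 462; no technicians → C(11,6) = 462; no pharmacists → C(14,6) = 3003.
Add back selections omitting two groups (i.e. drawn from a single group): C(7,6) + C(7,6) + C(4,6) = 14.
By inclusion–exclusion: 18564 − 3927 + 14 = 14651.

14651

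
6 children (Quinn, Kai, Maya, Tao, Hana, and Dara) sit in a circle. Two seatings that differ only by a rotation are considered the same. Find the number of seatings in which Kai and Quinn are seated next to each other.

48

Treat {Kai, Quinn} as one unit (2 internal orders) and seat the resulting 5 units around the table: (4)! circular arrangements.
So 2 × (4)! = 2 × 24 = 48.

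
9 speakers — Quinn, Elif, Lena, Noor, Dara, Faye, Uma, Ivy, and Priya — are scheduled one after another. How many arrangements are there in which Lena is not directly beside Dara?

There are 9! = 362880 arrangements in all. If Lena and Dara are adjacent, merging them into one block gives 2·(8)! = 80640 arrangements.
Complementary counting: 362880 − 80640 = 282240.

282240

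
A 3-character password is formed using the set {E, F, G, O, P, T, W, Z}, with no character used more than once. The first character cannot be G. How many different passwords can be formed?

The first character has 8−1 = 7 choices (anything except G).
The remaining 2 characters are filled from the other 7 symbols without repetition: 7 × 6 = 42.
Total: 7 × 42 = 294.

294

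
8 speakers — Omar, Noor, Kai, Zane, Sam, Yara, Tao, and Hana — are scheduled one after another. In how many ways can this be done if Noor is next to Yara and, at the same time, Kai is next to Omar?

Treat {Noor,Yara} as one block (2 orders) and {Kai,Omar} as another (2 orders).
That leaves 6 units to arrange: 2 × 2 × 6! = 4 × 720 = 2880.

2880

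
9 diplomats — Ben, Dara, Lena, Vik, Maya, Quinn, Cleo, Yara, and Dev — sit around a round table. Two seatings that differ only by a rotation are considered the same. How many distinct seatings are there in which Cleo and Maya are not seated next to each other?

30240

Without the restriction there are (8)! = 40320 seatings.
Those with Cleo next to Maya: fuse the pair into one unit and seat 8 units around a circle — 2·(7)! = 10080.
Subtracting, 40320 − 10080 = 30240.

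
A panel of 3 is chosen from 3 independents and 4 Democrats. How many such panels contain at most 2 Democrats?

31

Split by how many Democrats are chosen (0 through 2).
Sum: C(4,0)·C(3,3) + C(4,1)·C(3,2) + C(4,2)·C(3,1) = 1 + 12 + 18 = 31.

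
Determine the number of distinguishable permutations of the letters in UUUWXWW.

UUUWXWW has 7 letters with U appearing 3 times and W appearing 3 times.
The number of distinct arrangements is 7!/(3!·3!) = 5040/36 = 140.

140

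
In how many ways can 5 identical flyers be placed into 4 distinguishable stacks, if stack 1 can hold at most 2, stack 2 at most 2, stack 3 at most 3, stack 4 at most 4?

31

Ignoring the caps, the number of non-negative solutions to x_1+…+x_4 = 5 is C(8,3) = 56.
Subtract solutions that violate a single cap (substitute x_i' = x_i − (cap_i+1)): x_1 ≥ 3 gives C(5,3) = 10; x_2 ≥ 3 gives C(5,3) = 10; x_3 ≥ 4 gives C(4,3) = 4; x_4 ≥ 5 gives C(3,3) = 1. Together 25.
No two caps can be exceeded simultaneously, so the pair terms are all 0.
By inclusion–exclusion the count is 56 − 25 + 0 = 31.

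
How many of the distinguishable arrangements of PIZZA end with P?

Fix P in the last position and arrange the remaining 4 letters.
Those 4 letters have Z appearing twice, giving (4)!/(2!) = 12.

12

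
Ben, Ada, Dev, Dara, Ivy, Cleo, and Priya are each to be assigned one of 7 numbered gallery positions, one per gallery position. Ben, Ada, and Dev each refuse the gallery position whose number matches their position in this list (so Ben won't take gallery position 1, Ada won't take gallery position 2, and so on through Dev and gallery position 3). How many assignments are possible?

3216

Let Aᵢ (for i ∈ {1, 2, 3}) be the placements that put person i in their forbidden gallery position. Any j of these fix j positions, leaving (7−j)! ways to fill the rest, and there are C(3,j) ways to pick which j.
By inclusion–exclusion, the number of valid placements is Σ_{j=0}^{3} (−1)^j C(3,j)·(7−j)!.
Computing: 5040 − 2160 + 360 − 24 = 3216.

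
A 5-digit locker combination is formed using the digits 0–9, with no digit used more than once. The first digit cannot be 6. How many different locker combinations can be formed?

27216

The first digit has 10−1 = 9 choices (anything except 6).
The remaining 4 digits are filled from the other 9 symbols without repetition: 9 × 8 × 7 × 6 = 3024.
Total: 9 × 3024 = 27216.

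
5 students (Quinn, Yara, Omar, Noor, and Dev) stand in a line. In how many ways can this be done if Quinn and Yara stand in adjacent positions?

48

Place the 3 others and the Quinn-Yara pair as 4 objects in a line; the pair has 2 internal arrangements.
So the count is 2·(4)! = 48.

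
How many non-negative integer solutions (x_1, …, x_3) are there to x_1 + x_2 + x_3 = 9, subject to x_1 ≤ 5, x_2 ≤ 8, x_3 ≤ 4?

Without the upper bounds there are C(11,2) = 55 ways to split 9 among 3 variables.
Subtract solutions that violate a single cap (substitute x_i' = x_i − (cap_i+1)): x_1 ≥ 6 gives C(5,2) = 10; x_2 ≥ 9 gives C(2,2) = 1; x_3 ≥ 5 gives C(6,2) = 15. Together 26.
No two caps can be exceeded simultaneously, so the pair terms are all 0.
By inclusion–exclusion the count is 55 − 26 + 0 = 29.

29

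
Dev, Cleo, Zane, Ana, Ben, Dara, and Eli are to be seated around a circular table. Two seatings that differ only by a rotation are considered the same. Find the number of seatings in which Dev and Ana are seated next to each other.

240

Treat {Dev, Ana} as one unit (2 internal orders) and seat the resulting 6 units around the table: (5)! circular arrangements.
So 2 × (5)! = 2 × 120 = 240.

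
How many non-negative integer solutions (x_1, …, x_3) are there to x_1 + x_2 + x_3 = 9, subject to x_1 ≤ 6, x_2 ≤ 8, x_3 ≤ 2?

Without the upper bounds there are C(11,2) = 55 ways to split 9 among 3 variables.
Subtract solutions that violate a single cap (substitute x_i' = x_i − (cap_i+1)): x_1 ≥ 7 gives C(4,2) = 6; x_2 ≥ 9 gives C(2,2) = 1; x_3 ≥ 3 gives C(8,2) = 28. Together 35.
No two caps can be exceeded simultaneously, so the pair terms are all 0.
By inclusion–exclusion the count is 55 − 35 + 0 = 20.

20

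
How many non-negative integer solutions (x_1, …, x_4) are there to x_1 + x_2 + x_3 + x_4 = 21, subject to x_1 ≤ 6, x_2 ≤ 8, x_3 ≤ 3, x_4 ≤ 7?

By stars and bars, unrestricted non-negative solutions to x_1+…+x_4 = 21 number C(21+3,3) = 2024.
Subtract solutions that violate a single cap (substitute x_i' = x_i − (cap_i+1)): x_1 ≥ 7 gives C(17,3) = 680; x_2 ≥ 9 gives C(15,3) = 455; x_3 ≥ 4 gives C(20,3) = 1140; x_4 ≥ 8 gives C(16,3) = 560. Together 2835.
Add back pairs where two caps are both exceeded: 56 + 286 + 84 + 165 + 35 + 220 = 846.
Subtract triples: 4 + 0 + 10 + 1 = 15.
By inclusion–exclusion the count is 2024 − 2835 + 846 − 15 = 20.

20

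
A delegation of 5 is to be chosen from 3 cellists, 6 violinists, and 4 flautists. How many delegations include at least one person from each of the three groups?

894

Total 5-person selections from all 13: C(13,5) = 1287.
Subtract selections that omit an entire group: no cellists → C(10,5) = 252; no violinists → C(7,5) = 21; no flautists → C(9,5) = 126.
Add back selections omitting two groups (i.e. drawn from a single group): C(3,5) + C(6,5) + C(4,5) = 6.
By inclusion–exclusion: 1287 − 399 + 6 = 894.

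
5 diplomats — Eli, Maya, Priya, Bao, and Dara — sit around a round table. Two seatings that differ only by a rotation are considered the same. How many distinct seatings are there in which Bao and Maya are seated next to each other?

12

Glue Bao and Maya into a block (2 internal orders). Seating 4 units around a circle gives (3)! arrangements.
So 2 × (3)! = 2 × 6 = 12.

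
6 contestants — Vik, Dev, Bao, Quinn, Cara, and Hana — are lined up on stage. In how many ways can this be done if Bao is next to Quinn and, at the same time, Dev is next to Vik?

Treat {Bao,Quinn} as one block (2 orders) and {Dev,Vik} as another (2 orders).
That leaves 4 units to arrange: 2 × 2 × 4! = 4 × 24 = 96.

96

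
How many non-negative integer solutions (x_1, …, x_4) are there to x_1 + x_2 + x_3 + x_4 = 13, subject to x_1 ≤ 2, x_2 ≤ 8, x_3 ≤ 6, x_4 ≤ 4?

74

Without the upper bounds there are C(16,3) = 560 ways to split 13 among 4 variables.
Subtract solutions that violate a single cap (substitute x_i' = x_i − (cap_i+1)): x_1 ≥ 3 gives C(13,3) = 286; x_2 ≥ 9 gives C(7,3) = 35; x_3 ≥ 7 gives C(9,3) = 84; x_4 ≥ 5 gives C(11,3) = 165. Together 570.
Add back pairs where two caps are both exceeded: 4 + 20 + 56 + 0 + 0 + 4 = 84.
By inclusion–exclusion the count is 560 − 570 + 84 = 74.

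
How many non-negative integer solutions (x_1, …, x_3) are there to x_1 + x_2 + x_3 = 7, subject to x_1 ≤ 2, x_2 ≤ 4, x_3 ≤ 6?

By stars and bars, unrestricted non-negative solutions to x_1+…+x_3 = 7 number C(7+2,2) = 36.
Subtract solutions that violate a single cap (substitute x_i' = x_i − (cap_i+1)): x_1 ≥ 3 gives C(6,2) = 15; x_2 ≥ 5 gives C(4,2) = 6; x_3 ≥ 7 gives C(2,2) = 1. Together 22.
No two caps can be exceeded simultaneously, so the pair terms are all 0.
By inclusion–exclusion the count is 36 − 22 + 0 = 14.

14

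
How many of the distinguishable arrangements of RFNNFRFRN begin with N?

560

Fix N in the first position and arrange the remaining 8 letters.
Those 8 letters have F appearing 3 times, N appearing twice, and R appearing 3 times, giving (8)!/(3!·3!·2!) = 560.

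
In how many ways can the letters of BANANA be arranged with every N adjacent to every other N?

20

Treat the 2 copies of N as a single block. The multiset to arrange is then {NN, A, A, A, B}, 5 items in all.
That gives (5)!/(3!) = 20 arrangements.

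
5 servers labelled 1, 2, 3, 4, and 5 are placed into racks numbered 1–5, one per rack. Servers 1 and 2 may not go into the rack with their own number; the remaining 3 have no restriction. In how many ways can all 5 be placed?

Let Aᵢ (for i ∈ {1, 2}) be the placements that put server i in its forbidden rack. Any j of these fix j positions, leaving (5−j)! ways to fill the rest, and there are C(2,j) ways to pick which j.
By inclusion–exclusion, the number of valid placements is Σ_{j=0}^{2} (−1)^j C(2,j)·(5−j)!.
Computing: 120 − 48 + 6 = 78.

78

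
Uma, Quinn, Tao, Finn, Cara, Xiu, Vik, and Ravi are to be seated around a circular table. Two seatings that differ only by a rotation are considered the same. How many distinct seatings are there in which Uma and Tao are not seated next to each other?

All circular seatings of 8 people number (7)! = 5040.
Those with Uma next to Tao: fuse the pair into one unit and seat 7 units around a circle — 2·(6)! = 1440.
Subtracting, 5040 − 1440 = 3600.

3600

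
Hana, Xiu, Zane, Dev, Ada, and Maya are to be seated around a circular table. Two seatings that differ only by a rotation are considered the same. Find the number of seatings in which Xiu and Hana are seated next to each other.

48

Treat {Xiu, Hana} as one unit (2 internal orders) and seat the resulting 5 units around the table: (4)! circular arrangements.
So 2 × (4)! = 2 × 24 = 48.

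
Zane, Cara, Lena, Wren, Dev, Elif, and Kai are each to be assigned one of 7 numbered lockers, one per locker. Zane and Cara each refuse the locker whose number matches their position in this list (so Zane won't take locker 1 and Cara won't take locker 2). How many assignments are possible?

3720

Let Aᵢ (for i ∈ {1, 2}) be the placements that put person i in their forbidden locker. Any j of these fix j positions, leaving (7−j)! ways to fill the rest, and there are C(2,j) ways to pick which j.
By inclusion–exclusion, the number of valid placements is Σ_{j=0}^{2} (−1)^j C(2,j)·(7−j)!.
Computing: 5040 − 1440 + 120 = 3720.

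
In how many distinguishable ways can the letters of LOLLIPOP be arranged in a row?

1680

Letter multiplicities in LOLLIPOP: I×1, L×3, O×2, P×2.
Dividing 8! = 40320 by 3!·2!·2! = 24 for the repeated letters gives 1680.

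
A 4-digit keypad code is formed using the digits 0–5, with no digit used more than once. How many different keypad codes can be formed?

360

With no repetition, fill the 4 digits in order: 6 choices, then 5, down to 3.
That product is 6 × 5 × 4 × 3 = 360.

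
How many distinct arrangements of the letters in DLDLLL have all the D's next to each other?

5

Treat the 2 copies of D as a single block. The multiset to arrange is then {DD, L, L, L, L}, 5 items in all.
That gives (5)!/(4!) = 5 arrangements.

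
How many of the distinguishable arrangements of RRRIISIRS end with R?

560

Fix R in the last position and arrange the remaining 8 letters.
Those 8 letters have I appearing 3 times, R appearing 3 times, and S appearing twice, giving (8)!/(3!·3!·2!) = 560.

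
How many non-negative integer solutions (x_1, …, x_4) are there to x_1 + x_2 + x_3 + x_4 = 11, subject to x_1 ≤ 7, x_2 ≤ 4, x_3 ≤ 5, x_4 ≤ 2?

71

Ignoring the caps, the number of non-negative solutions to x_1+…+x_4 = 11 is C(14,3) = 364.
Subtract solutions that violate a single cap (substitute x_i' = x_i − (cap_i+1)): x_1 ≥ 8 gives C(6,3) = 20; x_2 ≥ 5 gives C(9,3) = 84; x_3 ≥ 6 gives C(8,3) = 56; x_4 ≥ 3 gives C(11,3) = 165. Together 325.
Add back pairs where two caps are both exceeded: 0 + 0 + 1 + 1 + 20 + 10 = 32.
By inclusion–exclusion the count is 364 − 325 + 32 = 71.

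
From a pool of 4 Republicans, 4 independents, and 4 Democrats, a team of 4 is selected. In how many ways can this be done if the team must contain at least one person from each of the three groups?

288

Unrestricted: C(12,4) = 495 ways to pick any 4 of the 12.
Subtract selections that omit an entire group: no Republicans → C(8,4) = 70; no independents → C(8,4) = 70; no Democrats → C(8,4) = 70.
Add back selections omitting two groups (i.e. drawn from a single group): C(4,4) + C(4,4) + C(4,4) = 3.
By inclusion–exclusion: 495 − 210 + 3 = 288.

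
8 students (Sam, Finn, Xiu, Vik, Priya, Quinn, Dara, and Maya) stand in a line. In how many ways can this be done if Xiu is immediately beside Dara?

10080

Glue Xiu and Dara into one block (2 internal orders), leaving 7 units to arrange in a row.
So the count is 2·(7)! = 10080.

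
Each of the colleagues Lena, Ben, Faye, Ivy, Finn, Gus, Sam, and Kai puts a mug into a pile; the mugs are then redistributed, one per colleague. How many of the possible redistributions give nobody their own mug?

Let Aᵢ be the assignments in which colleague i gets their own mug. We want the size of the complement of A₁∪…∪A_8.
By inclusion–exclusion this is Σ_{j=0}^{8} (−1)^j C(8,j)·(8−j)!.
Computing: 40320 − 40320 + 20160 − 6720 + 1680 − 336 + 56 − 8 + 1 = 14833.

14833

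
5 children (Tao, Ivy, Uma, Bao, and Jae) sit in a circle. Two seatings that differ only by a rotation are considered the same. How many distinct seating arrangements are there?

Around a circle, 5 distinct people have 5!/5 = (4)! = 24 rotationally distinct seatings.

24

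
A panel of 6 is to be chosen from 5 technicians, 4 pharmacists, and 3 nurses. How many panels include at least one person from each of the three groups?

805

Unrestricted: C(12,6) = 924 ways to pick any 6 of the 12.
Selections missing a whole group: no technicians → C(7,6) = 7; no pharmacists → C(8,6) = 28; no nurses → C(9,6) = 84.
Add back selections omitting two groups (i.e. drawn from a single group): C(5,6) + C(4,6) + C(3,6) = 0.
By inclusion–exclusion: 924 − 119 + 0 = 805.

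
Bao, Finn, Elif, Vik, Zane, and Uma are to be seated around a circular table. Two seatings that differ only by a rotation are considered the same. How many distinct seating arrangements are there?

Fix one person's seat to break rotational symmetry; the remaining 5 people can be arranged in (5)! = 120 ways.

120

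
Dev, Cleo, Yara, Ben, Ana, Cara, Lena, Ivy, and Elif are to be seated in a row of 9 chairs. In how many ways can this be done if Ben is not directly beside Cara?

282240

There are 9! = 362880 arrangements in all. If Ben and Cara are adjacent, merging them into one block gives 2·(8)! = 80640 arrangements.
Complementary counting: 362880 − 80640 = 282240.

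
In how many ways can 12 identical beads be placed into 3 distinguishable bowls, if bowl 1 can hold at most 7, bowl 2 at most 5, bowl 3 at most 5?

By stars and bars, unrestricted non-negative solutions to x_1+…+x_3 = 12 number C(12+2,2) = 91.
Subtract solutions that violate a single cap (substitute x_i' = x_i − (cap_i+1)): x_1 ≥ 8 gives C(6,2) = 15; x_2 ≥ 6 gives C(8,2) = 28; x_3 ≥ 6 gives C(8,2) = 28. Together 71.
Add back pairs where two caps are both exceeded: 0 + 0 + 1 = 1.
By inclusion–exclusion the count is 91 − 71 + 1 = 21.

21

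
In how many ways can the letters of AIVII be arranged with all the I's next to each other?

6

Treat the 3 copies of I as a single block. The multiset to arrange is then {III, A, V}, 3 items in all.
All 3 items are distinct, so there are (3)! = 6 arrangements.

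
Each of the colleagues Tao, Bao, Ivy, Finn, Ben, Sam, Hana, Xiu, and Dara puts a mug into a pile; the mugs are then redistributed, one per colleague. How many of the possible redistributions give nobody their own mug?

133496

Let Aᵢ be the assignments in which colleague i gets their own mug. We want the size of the complement of A₁∪…∪A_9.
By inclusion–exclusion this is Σ_{j=0}^{9} (−1)^j C(9,j)·(9−j)!.
Computing: 362880 − 362880 + 181440 − 60480 + 15120 − 3024 + 504 − 72 + 9 − 1 = 133496.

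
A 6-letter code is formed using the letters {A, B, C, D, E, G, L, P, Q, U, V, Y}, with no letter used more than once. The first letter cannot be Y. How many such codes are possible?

The first letter has 12−1 = 11 choices (anything except Y).
The remaining 5 letters are filled from the other 11 symbols without repetition: 11 × 10 × 9 × 8 × 7 = 55440.
Total: 11 × 55440 = 609840.

609840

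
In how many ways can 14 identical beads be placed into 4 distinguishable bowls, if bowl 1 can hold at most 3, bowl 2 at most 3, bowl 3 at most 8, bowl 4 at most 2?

10

Ignoring the caps, the number of non-negative solutions to x_1+…+x_4 = 14 is C(17,3) = 680.
Subtract solutions that violate a single cap (substitute x_i' = x_i − (cap_i+1)): x_1 ≥ 4 gives C(13,3) = 286; x_2 ≥ 4 gives C(13,3) = 286; x_3 ≥ 9 gives C(8,3) = 56; x_4 ≥ 3 gives C(14,3) = 364. Together 992.
Add back pairs where two caps are both exceeded: 84 + 4 + 120 + 4 + 120 + 10 = 342.
Subtract triples: 0 + 20 + 0 + 0 = 20.
By inclusion–exclusion the count is 680 − 992 + 342 − 20 = 10.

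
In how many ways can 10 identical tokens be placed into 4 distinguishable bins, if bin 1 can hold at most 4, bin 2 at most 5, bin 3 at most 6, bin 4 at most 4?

120

Without the upper bounds there are C(13,3) = 286 ways to split 10 among 4 bins.
Subtract solutions that violate a single cap (substitute x_i' = x_i − (cap_i+1)): x_1 ≥ 5 gives C(8,3) = 56; x_2 ≥ 6 gives C(7,3) = 35; x_3 ≥ 7 gives C(6,3) = 20; x_4 ≥ 5 gives C(8,3) = 56. Together 167.
Add back pairs where two caps are both exceeded: 0 + 0 + 1 + 0 + 0 + 0 = 1.
By inclusion–exclusion the count is 286 − 167 + 1 = 120.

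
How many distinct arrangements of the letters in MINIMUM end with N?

With the last slot taken by N, it remains to arrange the other 6 letters (MIIMUM).
Those 6 letters have I appearing twice and M appearing 3 times, giving (6)!/(3!·2!) = 60.

60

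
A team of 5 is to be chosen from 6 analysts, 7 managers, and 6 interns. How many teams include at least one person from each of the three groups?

8295

Unrestricted: C(19,5) = 11628 ways to pick any 5 of the 19.
Subtract selections that omit an entire group: no analysts → C(13,5) = 1287; no managers → C(12,5) = 792; no interns → C(13,5) = 1287.
Add back selections omitting two groups (i.e. drawn from a single group): C(6,5) + C(7,5) + C(6,5) = 33.
By inclusion–exclusion: 11628 − 3366 + 33 = 8295.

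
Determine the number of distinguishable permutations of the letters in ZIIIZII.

21

Letter multiplicities in ZIIIZII: I×5, Z×2.
Dividing 7! = 5040 by 5!·2! = 240 for the repeated letters gives 21.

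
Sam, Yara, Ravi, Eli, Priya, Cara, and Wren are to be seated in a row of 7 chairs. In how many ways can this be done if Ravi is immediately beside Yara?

1440

Treat {Ravi, Yara} as a single unit. There are 6 units to order, and the pair itself can be ordered 2 ways.
So the count is 2·(6)! = 1440.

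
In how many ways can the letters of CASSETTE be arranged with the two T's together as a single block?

Treat the 2 copies of T as a single block. The multiset to arrange is then {TT, A, C, E, E, S, S}, 7 items in all.
That gives (7)!/(2!·2!) = 1260 arrangements.

1260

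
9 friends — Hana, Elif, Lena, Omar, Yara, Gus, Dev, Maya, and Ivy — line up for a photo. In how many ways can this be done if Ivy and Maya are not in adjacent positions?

There are 9! = 362880 arrangements in all. If Ivy and Maya are adjacent, merging them into one block gives 2·(8)! = 80640 arrangements.
So 362880 − 80640 = 282240 arrangements keep them apart.

282240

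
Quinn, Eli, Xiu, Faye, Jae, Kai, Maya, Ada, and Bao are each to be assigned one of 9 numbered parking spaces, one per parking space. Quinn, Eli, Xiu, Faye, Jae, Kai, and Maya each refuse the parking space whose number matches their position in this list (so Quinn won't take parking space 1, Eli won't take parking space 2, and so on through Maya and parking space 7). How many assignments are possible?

165016

Let Aᵢ (for 1 ≤ i ≤ 7) be the placements that put person i in their forbidden parking space. Any j of these fix j positions, leaving (9−j)! ways to fill the rest, and there are C(7,j) ways to pick which j.
By inclusion–exclusion, the number of valid placements is Σ_{j=0}^{7} (−1)^j C(7,j)·(9−j)!.
Computing: 362880 − 282240 + 105840 − 25200 + 4200 − 504 + 42 − 2 = 165016.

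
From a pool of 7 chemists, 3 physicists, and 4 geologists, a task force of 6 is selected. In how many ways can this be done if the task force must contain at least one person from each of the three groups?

2331

Unrestricted: C(14,6) = 3003 ways to pick any 6 of the 14.
Selections missing a whole group: no chemists → C(7,6) = 7; no physicists → C(11,6) = 462; no geologists → C(10,6) = 210.
Add back selections omitting two groups (i.e. drawn from a single group): C(7,6) + C(3,6) + C(4,6) = 7.
By inclusion–exclusion: 3003 − 679 + 7 = 2331.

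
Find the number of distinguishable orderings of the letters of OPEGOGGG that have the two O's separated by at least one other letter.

Total arrangements of OPEGOGGG: 8!/(4!·2!) = 840.
If the two O's are adjacent, glue them into one block, leaving 7 items to arrange: (7)!/(4!) = 210 ways.
Hence 840 − 210 = 630.

630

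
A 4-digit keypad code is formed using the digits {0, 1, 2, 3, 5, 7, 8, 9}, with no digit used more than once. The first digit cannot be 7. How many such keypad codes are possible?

The first digit has 8−1 = 7 choices (anything except 7).
The remaining 3 digits are filled from the other 7 symbols without repetition: 7 × 6 × 5 = 210.
Total: 7 × 210 = 1470.

1470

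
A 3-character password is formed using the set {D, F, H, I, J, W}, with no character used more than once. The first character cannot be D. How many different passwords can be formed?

100

The first character has 6−1 = 5 choices (anything except D).
The remaining 2 characters are filled from the other 5 symbols without repetition: 5 × 4 = 20.
Total: 5 × 20 = 100.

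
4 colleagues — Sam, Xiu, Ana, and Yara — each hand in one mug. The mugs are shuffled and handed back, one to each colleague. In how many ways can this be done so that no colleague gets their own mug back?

Let Aᵢ be the assignments in which colleague i gets their own mug. We want the size of the complement of A₁∪…∪A_4.
By inclusion–exclusion this is Σ_{j=0}^{4} (−1)^j C(4,j)·(4−j)!.
Computing: 24 − 24 + 12 − 4 + 1 = 9.

9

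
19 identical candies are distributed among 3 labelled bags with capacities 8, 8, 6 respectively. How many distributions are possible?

10

Without the upper bounds there are C(21,2) = 210 ways to split 19 among 3 bags.
Subtract solutions that violate a single cap (substitute x_i' = x_i − (cap_i+1)): x_1 ≥ 9 gives C(12,2) = 66; x_2 ≥ 9 gives C(12,2) = 66; x_3 ≥ 7 gives C(14,2) = 91. Together 223.
Add back pairs where two caps are both exceeded: 3 + 10 + 10 = 23.
By inclusion–exclusion the count is 210 − 223 + 23 = 10.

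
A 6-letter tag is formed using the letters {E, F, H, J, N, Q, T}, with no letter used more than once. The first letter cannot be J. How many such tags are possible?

The first letter has 7−1 = 6 choices (anything except J).
The remaining 5 letters are filled from the other 6 symbols without repetition: 6 × 5 × 4 × 3 × 2 = 720.
Total: 6 × 720 = 4320.

4320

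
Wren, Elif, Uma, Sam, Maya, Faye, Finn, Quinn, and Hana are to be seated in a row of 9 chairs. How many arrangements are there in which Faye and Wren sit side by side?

80640

Glue Faye and Wren into one block (2 internal orders), leaving 8 units to arrange in a row.
That gives 2 × 8! = 2 × 40320 = 80640.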